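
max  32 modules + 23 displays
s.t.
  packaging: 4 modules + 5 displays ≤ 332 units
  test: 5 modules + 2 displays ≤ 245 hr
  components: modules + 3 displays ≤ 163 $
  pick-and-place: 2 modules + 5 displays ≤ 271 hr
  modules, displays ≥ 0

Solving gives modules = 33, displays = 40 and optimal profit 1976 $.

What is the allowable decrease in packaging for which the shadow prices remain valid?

136

Binding constraints: packaging, test. The basis is B = [[4,5],[5,2]] with det -17.
Per unit decrease in packaging, x* moves by d = (0.1176, -0.2941).
The basis stays optimal until displays reaches 0; allowable decrease = 136 units.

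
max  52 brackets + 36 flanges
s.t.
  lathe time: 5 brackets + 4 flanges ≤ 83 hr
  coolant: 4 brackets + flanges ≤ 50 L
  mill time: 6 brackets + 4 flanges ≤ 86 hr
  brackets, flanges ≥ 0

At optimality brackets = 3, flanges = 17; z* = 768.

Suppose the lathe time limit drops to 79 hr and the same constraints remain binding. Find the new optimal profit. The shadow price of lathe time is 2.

760

Δb = -4, so new z* = 768 + (2)·(-4) = 768 − 8 = 760.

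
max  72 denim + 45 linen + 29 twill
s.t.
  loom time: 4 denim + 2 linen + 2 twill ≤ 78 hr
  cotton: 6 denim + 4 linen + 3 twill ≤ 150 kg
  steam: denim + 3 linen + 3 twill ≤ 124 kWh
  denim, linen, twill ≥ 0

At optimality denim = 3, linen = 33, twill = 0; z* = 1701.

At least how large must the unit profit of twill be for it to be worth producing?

36

Check each constraint at x*: loom time 78/78 (tight); cotton 150/150 (tight); steam 102/124 (slack 22).
Slack constraints have shadow price 0 (complementary slackness).
The binding rows give the dual system: 4·y_loom time + 6·y_cotton = 72 and 2·y_loom time + 4·y_cotton = 45.
Solving: y_loom time = 4.5, y_cotton = 9.
twill enters the basis when its profit ≥ yᵀa₃ = 4.5·2 + 9·3 = 36.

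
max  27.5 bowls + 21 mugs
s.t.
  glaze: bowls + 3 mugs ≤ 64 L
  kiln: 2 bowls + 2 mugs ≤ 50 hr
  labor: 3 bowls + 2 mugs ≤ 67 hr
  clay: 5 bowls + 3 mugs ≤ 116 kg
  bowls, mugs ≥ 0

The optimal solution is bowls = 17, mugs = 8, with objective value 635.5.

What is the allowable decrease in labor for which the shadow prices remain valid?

Binding constraints: kiln, labor. The basis is B = [[2,2],[3,2]] with det -2.
Per unit decrease in labor, x* moves by d = (-1, 1).
The basis stays optimal until glaze becomes binding; allowable decrease = 11.5 hr.

11.5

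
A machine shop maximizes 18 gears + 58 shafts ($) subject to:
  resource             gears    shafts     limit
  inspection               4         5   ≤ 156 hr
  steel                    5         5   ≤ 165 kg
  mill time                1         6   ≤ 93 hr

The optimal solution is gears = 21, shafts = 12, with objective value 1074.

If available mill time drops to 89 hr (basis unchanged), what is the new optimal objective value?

1042

At the optimum: inspection uses 144 of 156 (slack = 12); steel uses 165 of 165 (binding); mill time uses 93 of 93 (binding).
By complementary slackness, y = 0 for the non-binding constraint.
The binding rows give the dual system: 5·y_steel + 1·y_mill time = 18 and 5·y_steel + 6·y_mill time = 58.
This yields shadow prices y_steel = 2, y_mill time = 8.
Δz = y_mill time·Δb = 8 × (-4) = -32, so new z* = 1074 − 32 = 1042.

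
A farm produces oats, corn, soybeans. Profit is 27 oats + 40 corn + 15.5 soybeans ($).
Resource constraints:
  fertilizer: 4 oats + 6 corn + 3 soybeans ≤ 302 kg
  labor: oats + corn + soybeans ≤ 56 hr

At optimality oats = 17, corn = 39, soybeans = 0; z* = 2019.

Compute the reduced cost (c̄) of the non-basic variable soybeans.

Check each constraint at x*: fertilizer 302/302 (tight); labor 56/56 (tight).
From A_Bᵀ y = c: 4·y_fertilizer + 1·y_labor = 27; 6·y_fertilizer + 1·y_labor = 40.
Solving: y_fertilizer = 6.5, y_labor = 1.
Reduced cost of soybeans: c₃ − yᵀa₃ = 15.5 − (6.5·3 + 1·1) = 15.5 − 20.5 = -5.

-5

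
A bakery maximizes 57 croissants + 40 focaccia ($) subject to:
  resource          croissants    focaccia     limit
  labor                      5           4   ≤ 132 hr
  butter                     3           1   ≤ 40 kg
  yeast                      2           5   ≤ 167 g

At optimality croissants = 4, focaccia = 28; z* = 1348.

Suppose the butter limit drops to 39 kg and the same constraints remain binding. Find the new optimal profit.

1344

Binding: labor and butter. Non-binding: yeast (19 unused).
Since yeast is not tight, its dual is 0.
The binding rows give the dual system: 5·y_labor + 3·y_butter = 57 and 4·y_labor + 1·y_butter = 40.
This yields shadow prices y_labor = 9, y_butter = 4.
Δz = y_butter·Δb = 4 × (-1) = -4, so new z* = 1348 − 4 = 1344.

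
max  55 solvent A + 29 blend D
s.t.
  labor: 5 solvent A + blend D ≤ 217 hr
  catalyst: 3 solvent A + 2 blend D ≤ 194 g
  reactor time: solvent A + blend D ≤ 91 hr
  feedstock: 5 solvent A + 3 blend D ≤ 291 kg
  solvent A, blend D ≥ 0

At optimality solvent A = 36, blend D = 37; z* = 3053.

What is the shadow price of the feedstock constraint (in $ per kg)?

Binding: labor and feedstock. Non-binding: catalyst (12 unused), reactor time (18 unused).
By complementary slackness, y = 0 for the non-binding constraints.
Dual feasibility on the basic columns requires 5·y_labor + 5·y_feedstock = 55, 1·y_labor + 3·y_feedstock = 29.
This yields shadow prices y_labor = 2, y_feedstock = 9.
Shadow price of feedstock = 9.

9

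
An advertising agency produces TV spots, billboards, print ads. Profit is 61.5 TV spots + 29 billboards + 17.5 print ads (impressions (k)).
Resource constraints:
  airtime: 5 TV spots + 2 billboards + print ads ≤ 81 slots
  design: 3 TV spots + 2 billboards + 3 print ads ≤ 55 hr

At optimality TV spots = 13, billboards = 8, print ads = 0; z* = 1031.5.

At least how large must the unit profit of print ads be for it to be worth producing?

25.5

At the optimum: airtime uses 81 of 81 (binding); design uses 55 of 55 (binding).
The binding rows give the dual system: 5·y_airtime + 3·y_design = 61.5 and 2·y_airtime + 2·y_design = 29.
Solving: y_airtime = 9, y_design = 5.5.
print ads enters the basis when its profit ≥ yᵀa₃ = 9·1 + 5.5·3 = 25.5.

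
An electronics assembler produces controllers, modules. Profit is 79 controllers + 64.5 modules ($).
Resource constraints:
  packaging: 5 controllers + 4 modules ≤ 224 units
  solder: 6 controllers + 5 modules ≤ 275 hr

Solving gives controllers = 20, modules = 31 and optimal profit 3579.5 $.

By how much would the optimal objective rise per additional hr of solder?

6.5

At the optimum: packaging uses 224 of 224 (binding); solder uses 275 of 275 (binding).
From A_Bᵀ y = c: 5·y_packaging + 6·y_solder = 79; 4·y_packaging + 5·y_solder = 64.5.
This yields shadow prices y_packaging = 8, y_solder = 6.5.
Shadow price of solder = 6.5.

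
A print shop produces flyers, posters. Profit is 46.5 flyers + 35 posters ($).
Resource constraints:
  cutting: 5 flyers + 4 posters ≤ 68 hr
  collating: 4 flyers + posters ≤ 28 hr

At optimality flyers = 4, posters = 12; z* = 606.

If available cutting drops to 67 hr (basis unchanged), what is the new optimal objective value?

Check each constraint at x*: cutting 68/68 (tight); collating 28/28 (tight).
Dual feasibility on the basic columns requires 5·y_cutting + 4·y_collating = 46.5, 4·y_cutting + 1·y_collating = 35.
This yields shadow prices y_cutting = 8.5, y_collating = 1.
Δz = y_cutting·Δb = 8.5 × (-1) = -8.5, so new z* = 606 − 8.5 = 597.5.

597.5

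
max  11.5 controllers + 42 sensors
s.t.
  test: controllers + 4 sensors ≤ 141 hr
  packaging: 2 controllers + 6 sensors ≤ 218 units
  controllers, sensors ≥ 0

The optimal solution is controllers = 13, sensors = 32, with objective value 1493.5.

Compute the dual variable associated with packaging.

2

At the optimum: test uses 141 of 141 (binding); packaging uses 218 of 218 (binding).
From A_Bᵀ y = c: 1·y_test + 2·y_packaging = 11.5; 4·y_test + 6·y_packaging = 42.
This yields shadow prices y_test = 7.5, y_packaging = 2.
Shadow price of packaging = 2.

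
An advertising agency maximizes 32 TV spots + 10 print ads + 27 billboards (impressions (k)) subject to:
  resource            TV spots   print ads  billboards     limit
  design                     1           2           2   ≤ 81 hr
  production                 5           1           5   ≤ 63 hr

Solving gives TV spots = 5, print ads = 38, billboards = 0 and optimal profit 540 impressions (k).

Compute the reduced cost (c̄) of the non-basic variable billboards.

Both design and production are binding at x*.
The binding rows give the dual system: 1·y_design + 5·y_production = 32 and 2·y_design + 1·y_production = 10.
This yields shadow prices y_design = 2, y_production = 6.
Reduced cost of billboards: c₃ − yᵀa₃ = 27 − (2·2 + 6·5) = 27 − 34 = -7.

-7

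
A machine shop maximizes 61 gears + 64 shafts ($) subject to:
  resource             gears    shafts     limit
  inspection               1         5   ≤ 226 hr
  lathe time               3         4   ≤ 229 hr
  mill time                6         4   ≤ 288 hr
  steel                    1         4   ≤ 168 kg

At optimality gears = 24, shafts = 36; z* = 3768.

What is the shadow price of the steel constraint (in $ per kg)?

At the optimum: inspection uses 204 of 226 (slack = 22); lathe time uses 216 of 229 (slack = 13); mill time uses 288 of 288 (binding); steel uses 168 of 168 (binding).
Since inspection, lathe time are not tight, their duals are 0.
Dual feasibility on the basic columns requires 6·y_mill time + 1·y_steel = 61, 4·y_mill time + 4·y_steel = 64.
This yields shadow prices y_mill time = 9, y_steel = 7.
Shadow price of steel = 7.

7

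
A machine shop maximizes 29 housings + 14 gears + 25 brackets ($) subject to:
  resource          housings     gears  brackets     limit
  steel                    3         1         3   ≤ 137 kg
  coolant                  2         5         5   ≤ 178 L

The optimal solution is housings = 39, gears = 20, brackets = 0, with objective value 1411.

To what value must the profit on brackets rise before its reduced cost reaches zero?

At the optimum: steel uses 137 of 137 (binding); coolant uses 178 of 178 (binding).
The binding rows give the dual system: 3·y_steel + 2·y_coolant = 29 and 1·y_steel + 5·y_coolant = 14.
This yields shadow prices y_steel = 9, y_coolant = 1.
brackets enters the basis when its profit ≥ yᵀa₃ = 9·3 + 1·5 = 32.

32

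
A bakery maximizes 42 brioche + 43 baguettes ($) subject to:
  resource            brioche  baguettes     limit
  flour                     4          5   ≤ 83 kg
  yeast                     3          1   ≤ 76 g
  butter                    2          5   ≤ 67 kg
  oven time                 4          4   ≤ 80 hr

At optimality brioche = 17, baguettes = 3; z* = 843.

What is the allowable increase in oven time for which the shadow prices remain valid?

3

Binding constraints: flour, oven time. The basis is B = [[4,5],[4,4]] with det -4.
Per unit increase in oven time, x* moves by d = (1.25, -1).
The basis stays optimal until baguettes reaches 0; allowable increase = 3 hr.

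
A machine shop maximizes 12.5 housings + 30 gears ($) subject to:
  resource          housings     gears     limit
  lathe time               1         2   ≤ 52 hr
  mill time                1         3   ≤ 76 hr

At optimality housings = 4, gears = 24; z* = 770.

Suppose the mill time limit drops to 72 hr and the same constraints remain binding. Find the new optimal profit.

At the optimum: lathe time uses 52 of 52 (binding); mill time uses 76 of 76 (binding).
From A_Bᵀ y = c: 1·y_lathe time + 1·y_mill time = 12.5; 2·y_lathe time + 3·y_mill time = 30.
→ y_lathe time = 7.5 and y_mill time = 5.
Δz = y_mill time·Δb = 5 × (-4) = -20, so new z* = 770 − 20 = 750.

750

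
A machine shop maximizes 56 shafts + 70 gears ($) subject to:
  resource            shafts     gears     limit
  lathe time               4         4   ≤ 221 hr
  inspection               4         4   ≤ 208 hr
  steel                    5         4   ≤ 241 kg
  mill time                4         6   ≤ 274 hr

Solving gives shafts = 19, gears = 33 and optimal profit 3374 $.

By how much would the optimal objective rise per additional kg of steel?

0

Binding: inspection and mill time. Non-binding: lathe time (13 unused), steel (14 unused).
Since lathe time, steel are not tight, their duals are 0.
From A_Bᵀ y = c: 4·y_inspection + 4·y_mill time = 56; 4·y_inspection + 6·y_mill time = 70.
This yields shadow prices y_inspection = 7, y_mill time = 7.
Shadow price of steel = 0.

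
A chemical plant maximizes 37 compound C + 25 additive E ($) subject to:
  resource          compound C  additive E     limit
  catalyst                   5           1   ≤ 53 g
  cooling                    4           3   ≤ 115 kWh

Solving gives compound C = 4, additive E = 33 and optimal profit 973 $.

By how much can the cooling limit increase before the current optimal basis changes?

44

Binding constraints: catalyst, cooling. The basis is B = [[5,1],[4,3]] with det 11.
Per unit increase in cooling, x* moves by d = (-0.0909, 0.4545).
The basis stays optimal until compound C reaches 0; allowable increase = 44 kWh.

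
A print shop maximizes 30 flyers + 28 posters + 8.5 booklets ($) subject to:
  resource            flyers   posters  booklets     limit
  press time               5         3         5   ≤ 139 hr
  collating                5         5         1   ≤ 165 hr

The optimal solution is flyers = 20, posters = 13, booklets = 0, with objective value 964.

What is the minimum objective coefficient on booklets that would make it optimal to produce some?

Both press time and collating are binding at x*.
Dual feasibility on the basic columns requires 5·y_press time + 5·y_collating = 30, 3·y_press time + 5·y_collating = 28.
This yields shadow prices y_press time = 1, y_collating = 5.
booklets enters the basis when its profit ≥ yᵀa₃ = 1·5 + 5·1 = 10.

10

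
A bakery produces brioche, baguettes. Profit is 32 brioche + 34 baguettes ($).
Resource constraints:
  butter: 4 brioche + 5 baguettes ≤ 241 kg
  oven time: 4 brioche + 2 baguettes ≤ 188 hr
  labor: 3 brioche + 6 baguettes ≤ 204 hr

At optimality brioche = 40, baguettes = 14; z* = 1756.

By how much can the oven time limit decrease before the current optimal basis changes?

120

Binding constraints: oven time, labor. The basis is B = [[4,2],[3,6]] with det 18.
Per unit decrease in oven time, x* moves by d = (-0.3333, 0.1667).
The basis stays optimal until brioche reaches 0; allowable decrease = 120 hr.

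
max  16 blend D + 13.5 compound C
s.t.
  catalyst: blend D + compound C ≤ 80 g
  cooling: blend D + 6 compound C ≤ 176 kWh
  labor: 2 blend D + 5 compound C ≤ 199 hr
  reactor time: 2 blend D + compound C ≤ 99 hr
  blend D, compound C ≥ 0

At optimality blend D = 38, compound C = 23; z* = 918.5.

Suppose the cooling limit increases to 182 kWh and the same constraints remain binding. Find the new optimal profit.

Check each constraint at x*: catalyst 61/80 (slack 19); cooling 176/176 (tight); labor 191/199 (slack 8); reactor time 99/99 (tight).
By complementary slackness, y = 0 for the non-binding constraints.
The binding rows give the dual system: 1·y_cooling + 2·y_reactor time = 16 and 6·y_cooling + 1·y_reactor time = 13.5.
This yields shadow prices y_cooling = 1, y_reactor time = 7.5.
Δz = y_cooling·Δb = 1 × (6) = 6, so new z* = 918.5 + 6 = 924.5.

924.5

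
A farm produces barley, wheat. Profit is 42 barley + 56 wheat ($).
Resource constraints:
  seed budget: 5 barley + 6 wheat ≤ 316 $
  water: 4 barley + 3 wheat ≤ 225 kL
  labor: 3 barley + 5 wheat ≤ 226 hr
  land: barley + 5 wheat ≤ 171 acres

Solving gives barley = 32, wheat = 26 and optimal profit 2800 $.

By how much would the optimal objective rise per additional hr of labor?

Binding: seed budget and labor. Non-binding: water (19 unused), land (9 unused).
Since water, land are not tight, their duals are 0.
From A_Bᵀ y = c: 5·y_seed budget + 3·y_labor = 42; 6·y_seed budget + 5·y_labor = 56.
This yields shadow prices y_seed budget = 6, y_labor = 4.
Shadow price of labor = 4.

4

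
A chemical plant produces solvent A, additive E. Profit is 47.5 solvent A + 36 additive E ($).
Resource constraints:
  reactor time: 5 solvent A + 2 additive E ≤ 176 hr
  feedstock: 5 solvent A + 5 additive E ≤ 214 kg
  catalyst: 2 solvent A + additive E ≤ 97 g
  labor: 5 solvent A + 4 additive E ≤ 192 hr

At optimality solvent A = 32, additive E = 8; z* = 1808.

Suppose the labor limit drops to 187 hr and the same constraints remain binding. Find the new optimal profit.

1765.5

Check each constraint at x*: reactor time 176/176 (tight); feedstock 200/214 (slack 14); catalyst 72/97 (slack 25); labor 192/192 (tight).
Slack constraints have shadow price 0 (complementary slackness).
The binding rows give the dual system: 5·y_reactor time + 5·y_labor = 47.5 and 2·y_reactor time + 4·y_labor = 36.
→ y_reactor time = 1 and y_labor = 8.5.
Δz = y_labor·Δb = 8.5 × (-5) = -42.5, so new z* = 1808 − 42.5 = 1765.5.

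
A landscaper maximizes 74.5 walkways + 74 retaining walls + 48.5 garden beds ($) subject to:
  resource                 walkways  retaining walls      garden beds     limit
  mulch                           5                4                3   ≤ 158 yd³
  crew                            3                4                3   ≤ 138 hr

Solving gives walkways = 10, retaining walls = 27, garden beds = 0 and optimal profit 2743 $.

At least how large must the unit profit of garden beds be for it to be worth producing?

At the optimum: mulch uses 158 of 158 (binding); crew uses 138 of 138 (binding).
Dual feasibility on the basic columns requires 5·y_mulch + 3·y_crew = 74.5, 4·y_mulch + 4·y_crew = 74.
This yields shadow prices y_mulch = 9.5, y_crew = 9.
garden beds enters the basis when its profit ≥ yᵀa₃ = 9.5·3 + 9·3 = 55.5.

55.5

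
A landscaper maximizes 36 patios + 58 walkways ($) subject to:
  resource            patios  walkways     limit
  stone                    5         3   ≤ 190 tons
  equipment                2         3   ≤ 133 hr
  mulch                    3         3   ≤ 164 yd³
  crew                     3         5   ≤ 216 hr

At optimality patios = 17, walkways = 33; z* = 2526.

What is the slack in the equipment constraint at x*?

equipment used = 2·17 + 3·33 = 133; slack = 133 − 133 = 0.

0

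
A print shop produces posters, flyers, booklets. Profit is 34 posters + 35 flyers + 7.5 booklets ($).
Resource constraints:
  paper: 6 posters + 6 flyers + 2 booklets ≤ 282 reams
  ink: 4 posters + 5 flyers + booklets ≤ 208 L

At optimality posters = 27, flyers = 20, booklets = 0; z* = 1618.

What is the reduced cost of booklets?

-3.5

Both paper and ink are binding at x*.
From A_Bᵀ y = c: 6·y_paper + 4·y_ink = 34; 6·y_paper + 5·y_ink = 35.
Solving: y_paper = 5, y_ink = 1.
Reduced cost of booklets: c₃ − yᵀa₃ = 7.5 − (5·2 + 1·1) = 7.5 − 11 = -3.5.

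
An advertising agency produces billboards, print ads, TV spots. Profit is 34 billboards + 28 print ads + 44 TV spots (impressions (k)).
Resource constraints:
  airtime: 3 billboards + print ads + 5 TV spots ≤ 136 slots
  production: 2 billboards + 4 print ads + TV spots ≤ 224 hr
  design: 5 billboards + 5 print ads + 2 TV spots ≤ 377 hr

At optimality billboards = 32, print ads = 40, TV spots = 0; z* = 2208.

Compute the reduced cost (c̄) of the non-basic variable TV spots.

-1

Binding: airtime and production. Non-binding: design (17 unused).
Since design is not tight, its dual is 0.
Dual feasibility on the basic columns requires 3·y_airtime + 2·y_production = 34, 1·y_airtime + 4·y_production = 28.
→ y_airtime = 8 and y_production = 5.
Reduced cost of TV spots: c₃ − yᵀa₃ = 44 − (8·5 + 5·1) = 44 − 45 = -1.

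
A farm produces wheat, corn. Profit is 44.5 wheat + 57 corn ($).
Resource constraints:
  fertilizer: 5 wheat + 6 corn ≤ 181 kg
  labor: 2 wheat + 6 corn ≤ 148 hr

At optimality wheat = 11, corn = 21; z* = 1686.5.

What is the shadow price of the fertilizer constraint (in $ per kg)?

Both fertilizer and labor are binding at x*.
From A_Bᵀ y = c: 5·y_fertilizer + 2·y_labor = 44.5; 6·y_fertilizer + 6·y_labor = 57.
Solving: y_fertilizer = 8.5, y_labor = 1.
Shadow price of fertilizer = 8.5.

8.5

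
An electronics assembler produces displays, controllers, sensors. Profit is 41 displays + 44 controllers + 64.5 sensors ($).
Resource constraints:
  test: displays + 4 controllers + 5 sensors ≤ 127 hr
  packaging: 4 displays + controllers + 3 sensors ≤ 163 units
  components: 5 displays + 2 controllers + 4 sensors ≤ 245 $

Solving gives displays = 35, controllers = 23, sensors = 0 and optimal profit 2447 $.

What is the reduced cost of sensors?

At the optimum: test uses 127 of 127 (binding); packaging uses 163 of 163 (binding); components uses 221 of 245 (slack = 24).
By complementary slackness, y = 0 for the non-binding constraint.
Dual feasibility on the basic columns requires 1·y_test + 4·y_packaging = 41, 4·y_test + 1·y_packaging = 44.
This yields shadow prices y_test = 9, y_packaging = 8.
Reduced cost of sensors: c₃ − yᵀa₃ = 64.5 − (9·5 + 8·3) = 64.5 − 69 = -4.5.

-4.5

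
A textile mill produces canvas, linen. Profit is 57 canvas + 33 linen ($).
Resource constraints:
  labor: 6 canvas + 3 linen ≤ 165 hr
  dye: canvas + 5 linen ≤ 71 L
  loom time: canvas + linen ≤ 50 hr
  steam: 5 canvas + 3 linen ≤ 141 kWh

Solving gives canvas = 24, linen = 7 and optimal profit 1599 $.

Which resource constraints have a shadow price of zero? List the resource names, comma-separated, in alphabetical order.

dye, loom time

labor: 165/165 (binding)
dye: 59/71 (slack 12)
loom time: 31/50 (slack 19)
steam: 141/141 (binding)
By complementary slackness, a constraint with positive slack has shadow price 0 → dye, loom time.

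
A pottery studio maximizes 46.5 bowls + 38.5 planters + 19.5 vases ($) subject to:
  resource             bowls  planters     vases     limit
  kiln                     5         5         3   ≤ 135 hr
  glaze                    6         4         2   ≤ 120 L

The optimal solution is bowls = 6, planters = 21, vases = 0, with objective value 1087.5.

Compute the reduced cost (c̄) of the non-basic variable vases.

Both kiln and glaze are binding at x*.
The binding rows give the dual system: 5·y_kiln + 6·y_glaze = 46.5 and 5·y_kiln + 4·y_glaze = 38.5.
This yields shadow prices y_kiln = 4.5, y_glaze = 4.
Reduced cost of vases: c₃ − yᵀa₃ = 19.5 − (4.5·3 + 4·2) = 19.5 − 21.5 = -2.

-2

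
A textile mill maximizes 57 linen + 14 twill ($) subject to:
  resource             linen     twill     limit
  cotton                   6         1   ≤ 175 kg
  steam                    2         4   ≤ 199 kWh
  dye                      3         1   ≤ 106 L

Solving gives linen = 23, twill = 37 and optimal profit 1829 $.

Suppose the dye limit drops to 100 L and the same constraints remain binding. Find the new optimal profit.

Check each constraint at x*: cotton 175/175 (tight); steam 194/199 (slack 5); dye 106/106 (tight).
Slack constraints have shadow price 0 (complementary slackness).
From A_Bᵀ y = c: 6·y_cotton + 3·y_dye = 57; 1·y_cotton + 1·y_dye = 14.
Solving: y_cotton = 5, y_dye = 9.
Δz = y_dye·Δb = 9 × (-6) = -54, so new z* = 1829 − 54 = 1775.

1775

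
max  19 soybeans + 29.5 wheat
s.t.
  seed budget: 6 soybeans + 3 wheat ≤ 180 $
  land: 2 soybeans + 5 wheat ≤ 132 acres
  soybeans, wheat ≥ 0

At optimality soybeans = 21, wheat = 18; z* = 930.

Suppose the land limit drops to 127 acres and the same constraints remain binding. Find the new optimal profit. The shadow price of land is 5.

905

Δb = -5, so new z* = 930 + (5)·(-5) = 930 − 25 = 905.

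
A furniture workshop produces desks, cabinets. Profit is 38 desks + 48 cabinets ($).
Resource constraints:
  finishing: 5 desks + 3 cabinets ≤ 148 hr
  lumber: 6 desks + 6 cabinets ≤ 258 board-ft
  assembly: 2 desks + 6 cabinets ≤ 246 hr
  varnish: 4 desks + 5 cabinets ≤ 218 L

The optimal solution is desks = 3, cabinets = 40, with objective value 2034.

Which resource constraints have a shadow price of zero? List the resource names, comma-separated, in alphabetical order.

finishing, varnish

finishing: 135/148 (slack 13)
lumber: 258/258 (binding)
assembly: 246/246 (binding)
varnish: 212/218 (slack 6)
By complementary slackness, a constraint with positive slack has shadow price 0 → finishing, varnish.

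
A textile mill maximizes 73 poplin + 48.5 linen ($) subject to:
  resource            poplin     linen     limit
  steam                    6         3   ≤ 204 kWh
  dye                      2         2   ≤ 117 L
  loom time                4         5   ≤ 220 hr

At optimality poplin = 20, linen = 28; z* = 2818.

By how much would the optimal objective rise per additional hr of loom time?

Binding: steam and loom time. Non-binding: dye (21 unused).
Since dye is not tight, its dual is 0.
Dual feasibility on the basic columns requires 6·y_steam + 4·y_loom time = 73, 3·y_steam + 5·y_loom time = 48.5.
→ y_steam = 9.5 and y_loom time = 4.
Shadow price of loom time = 4.

4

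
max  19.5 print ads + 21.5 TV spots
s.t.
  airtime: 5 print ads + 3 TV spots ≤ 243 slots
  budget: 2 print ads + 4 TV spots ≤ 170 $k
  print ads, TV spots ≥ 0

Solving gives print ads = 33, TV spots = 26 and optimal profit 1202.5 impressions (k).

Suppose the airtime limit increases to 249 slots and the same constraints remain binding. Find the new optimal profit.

At the optimum: airtime uses 243 of 243 (binding); budget uses 170 of 170 (binding).
The binding rows give the dual system: 5·y_airtime + 2·y_budget = 19.5 and 3·y_airtime + 4·y_budget = 21.5.
→ y_airtime = 2.5 and y_budget = 3.5.
Δz = y_airtime·Δb = 2.5 × (6) = 15, so new z* = 1202.5 + 15 = 1217.5.

1217.5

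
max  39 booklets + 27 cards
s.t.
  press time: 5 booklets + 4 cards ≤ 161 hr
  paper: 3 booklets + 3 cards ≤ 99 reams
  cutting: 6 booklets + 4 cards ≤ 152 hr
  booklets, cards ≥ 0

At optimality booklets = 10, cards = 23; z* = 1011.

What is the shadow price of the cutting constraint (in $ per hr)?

6

At the optimum: press time uses 142 of 161 (slack = 19); paper uses 99 of 99 (binding); cutting uses 152 of 152 (binding).
By complementary slackness, y = 0 for the non-binding constraint.
The binding rows give the dual system: 3·y_paper + 6·y_cutting = 39 and 3·y_paper + 4·y_cutting = 27.
Solving: y_paper = 1, y_cutting = 6.
Shadow price of cutting = 6.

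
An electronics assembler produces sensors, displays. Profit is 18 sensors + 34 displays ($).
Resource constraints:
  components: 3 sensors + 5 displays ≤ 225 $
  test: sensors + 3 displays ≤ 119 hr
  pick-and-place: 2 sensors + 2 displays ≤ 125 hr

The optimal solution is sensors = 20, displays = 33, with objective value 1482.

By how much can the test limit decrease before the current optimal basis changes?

Binding constraints: components, test. The basis is B = [[3,5],[1,3]] with det 4.
Per unit decrease in test, x* moves by d = (1.25, -0.75).
The basis stays optimal until pick-and-place becomes binding; allowable decrease = 19 hr.

19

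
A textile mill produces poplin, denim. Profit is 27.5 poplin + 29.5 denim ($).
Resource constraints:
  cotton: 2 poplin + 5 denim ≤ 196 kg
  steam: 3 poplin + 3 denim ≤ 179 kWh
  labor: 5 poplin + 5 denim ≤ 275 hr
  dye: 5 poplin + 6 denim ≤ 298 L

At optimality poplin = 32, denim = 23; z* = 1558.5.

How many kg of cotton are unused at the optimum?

cotton used = 2·32 + 5·23 = 179; slack = 196 − 179 = 17.

17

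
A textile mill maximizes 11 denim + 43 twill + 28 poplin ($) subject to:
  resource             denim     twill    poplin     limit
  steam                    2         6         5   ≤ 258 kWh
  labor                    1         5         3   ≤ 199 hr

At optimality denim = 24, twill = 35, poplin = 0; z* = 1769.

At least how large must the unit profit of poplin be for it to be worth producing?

30

Check each constraint at x*: steam 258/258 (tight); labor 199/199 (tight).
From A_Bᵀ y = c: 2·y_steam + 1·y_labor = 11; 6·y_steam + 5·y_labor = 43.
→ y_steam = 3 and y_labor = 5.
poplin enters the basis when its profit ≥ yᵀa₃ = 3·5 + 5·3 = 30.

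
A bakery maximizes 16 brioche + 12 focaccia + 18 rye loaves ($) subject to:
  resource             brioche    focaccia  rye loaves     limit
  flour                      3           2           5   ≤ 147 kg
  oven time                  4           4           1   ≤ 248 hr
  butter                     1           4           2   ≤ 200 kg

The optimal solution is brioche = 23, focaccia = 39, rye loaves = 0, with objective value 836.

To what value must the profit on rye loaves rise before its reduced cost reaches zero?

21

Check each constraint at x*: flour 147/147 (tight); oven time 248/248 (tight); butter 179/200 (slack 21).
Slack constraints have shadow price 0 (complementary slackness).
From A_Bᵀ y = c: 3·y_flour + 4·y_oven time = 16; 2·y_flour + 4·y_oven time = 12.
This yields shadow prices y_flour = 4, y_oven time = 1.
rye loaves enters the basis when its profit ≥ yᵀa₃ = 4·5 + 1·1 = 21.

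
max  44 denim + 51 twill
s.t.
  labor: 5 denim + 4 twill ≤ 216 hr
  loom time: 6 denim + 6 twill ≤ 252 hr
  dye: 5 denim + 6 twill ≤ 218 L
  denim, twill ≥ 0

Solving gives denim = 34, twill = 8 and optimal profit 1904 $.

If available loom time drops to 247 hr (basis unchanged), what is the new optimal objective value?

At the optimum: labor uses 202 of 216 (slack = 14); loom time uses 252 of 252 (binding); dye uses 218 of 218 (binding).
Since labor is not tight, its dual is 0.
From A_Bᵀ y = c: 6·y_loom time + 5·y_dye = 44; 6·y_loom time + 6·y_dye = 51.
This yields shadow prices y_loom time = 1.5, y_dye = 7.
Δz = y_loom time·Δb = 1.5 × (-5) = -7.5, so new z* = 1904 − 7.5 = 1896.5.

1896.5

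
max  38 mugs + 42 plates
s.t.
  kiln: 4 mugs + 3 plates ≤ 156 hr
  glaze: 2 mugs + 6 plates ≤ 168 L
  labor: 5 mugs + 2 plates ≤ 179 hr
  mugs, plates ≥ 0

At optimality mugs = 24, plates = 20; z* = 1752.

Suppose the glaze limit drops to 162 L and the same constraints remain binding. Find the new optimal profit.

1734

Check each constraint at x*: kiln 156/156 (tight); glaze 168/168 (tight); labor 160/179 (slack 19).
Since labor is not tight, its dual is 0.
The binding rows give the dual system: 4·y_kiln + 2·y_glaze = 38 and 3·y_kiln + 6·y_glaze = 42.
Solving: y_kiln = 8, y_glaze = 3.
Δz = y_glaze·Δb = 3 × (-6) = -18, so new z* = 1752 − 18 = 1734.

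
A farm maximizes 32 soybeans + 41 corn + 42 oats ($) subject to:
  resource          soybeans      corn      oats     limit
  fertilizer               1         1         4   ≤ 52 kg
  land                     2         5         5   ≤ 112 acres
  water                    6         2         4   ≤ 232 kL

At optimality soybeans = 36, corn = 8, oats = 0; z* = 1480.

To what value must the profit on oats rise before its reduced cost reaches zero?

47

At the optimum: fertilizer uses 44 of 52 (slack = 8); land uses 112 of 112 (binding); water uses 232 of 232 (binding).
Slack constraints have shadow price 0 (complementary slackness).
From A_Bᵀ y = c: 2·y_land + 6·y_water = 32; 5·y_land + 2·y_water = 41.
This yields shadow prices y_land = 7, y_water = 3.
oats enters the basis when its profit ≥ yᵀa₃ = 7·5 + 3·4 = 47.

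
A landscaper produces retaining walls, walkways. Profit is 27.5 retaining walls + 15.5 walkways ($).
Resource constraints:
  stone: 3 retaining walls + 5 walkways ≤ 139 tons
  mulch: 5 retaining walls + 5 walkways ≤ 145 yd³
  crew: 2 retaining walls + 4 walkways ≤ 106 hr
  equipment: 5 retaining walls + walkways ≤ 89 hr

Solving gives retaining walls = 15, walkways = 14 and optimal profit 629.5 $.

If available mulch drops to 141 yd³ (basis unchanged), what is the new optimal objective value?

Check each constraint at x*: stone 115/139 (slack 24); mulch 145/145 (tight); crew 86/106 (slack 20); equipment 89/89 (tight).
Slack constraints have shadow price 0 (complementary slackness).
From A_Bᵀ y = c: 5·y_mulch + 5·y_equipment = 27.5; 5·y_mulch + 1·y_equipment = 15.5.
→ y_mulch = 2.5 and y_equipment = 3.
Δz = y_mulch·Δb = 2.5 × (-4) = -10, so new z* = 629.5 − 10 = 619.5.

619.5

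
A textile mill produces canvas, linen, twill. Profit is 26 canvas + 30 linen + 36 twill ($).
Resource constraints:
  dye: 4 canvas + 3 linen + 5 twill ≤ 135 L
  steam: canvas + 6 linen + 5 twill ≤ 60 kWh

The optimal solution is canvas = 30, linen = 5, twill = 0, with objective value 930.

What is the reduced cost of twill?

-4

Check each constraint at x*: dye 135/135 (tight); steam 60/60 (tight).
The binding rows give the dual system: 4·y_dye + 1·y_steam = 26 and 3·y_dye + 6·y_steam = 30.
Solving: y_dye = 6, y_steam = 2.
Reduced cost of twill: c₃ − yᵀa₃ = 36 − (6·5 + 2·5) = 36 − 40 = -4.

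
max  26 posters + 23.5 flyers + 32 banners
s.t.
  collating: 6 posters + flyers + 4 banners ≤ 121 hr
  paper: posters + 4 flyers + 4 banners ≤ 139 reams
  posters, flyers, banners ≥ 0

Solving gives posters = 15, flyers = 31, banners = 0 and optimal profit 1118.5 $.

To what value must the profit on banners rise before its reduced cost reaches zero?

At the optimum: collating uses 121 of 121 (binding); paper uses 139 of 139 (binding).
The binding rows give the dual system: 6·y_collating + 1·y_paper = 26 and 1·y_collating + 4·y_paper = 23.5.
Solving: y_collating = 3.5, y_paper = 5.
banners enters the basis when its profit ≥ yᵀa₃ = 3.5·4 + 5·4 = 34.

34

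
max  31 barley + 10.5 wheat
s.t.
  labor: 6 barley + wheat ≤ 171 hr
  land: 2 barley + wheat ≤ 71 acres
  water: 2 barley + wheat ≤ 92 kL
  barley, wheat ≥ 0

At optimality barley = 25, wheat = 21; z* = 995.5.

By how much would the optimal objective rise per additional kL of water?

0

Check each constraint at x*: labor 171/171 (tight); land 71/71 (tight); water 71/92 (slack 21).
Since water is not tight, its dual is 0.
From A_Bᵀ y = c: 6·y_labor + 2·y_land = 31; 1·y_labor + 1·y_land = 10.5.
This yields shadow prices y_labor = 2.5, y_land = 8.
Shadow price of water = 0.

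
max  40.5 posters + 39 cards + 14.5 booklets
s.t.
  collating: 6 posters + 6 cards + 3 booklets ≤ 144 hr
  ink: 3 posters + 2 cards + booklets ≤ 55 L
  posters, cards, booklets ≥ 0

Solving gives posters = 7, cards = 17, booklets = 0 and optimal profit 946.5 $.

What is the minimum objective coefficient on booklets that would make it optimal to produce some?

19.5

Both collating and ink are binding at x*.
From A_Bᵀ y = c: 6·y_collating + 3·y_ink = 40.5; 6·y_collating + 2·y_ink = 39.
→ y_collating = 6 and y_ink = 1.5.
booklets enters the basis when its profit ≥ yᵀa₃ = 6·3 + 1.5·1 = 19.5.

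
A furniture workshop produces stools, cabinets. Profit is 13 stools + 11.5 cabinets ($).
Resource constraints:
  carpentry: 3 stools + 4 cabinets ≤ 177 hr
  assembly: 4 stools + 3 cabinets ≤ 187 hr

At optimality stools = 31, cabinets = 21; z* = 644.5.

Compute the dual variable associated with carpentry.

Both carpentry and assembly are binding at x*.
Dual feasibility on the basic columns requires 3·y_carpentry + 4·y_assembly = 13, 4·y_carpentry + 3·y_assembly = 11.5.
This yields shadow prices y_carpentry = 1, y_assembly = 2.5.
Shadow price of carpentry = 1.

1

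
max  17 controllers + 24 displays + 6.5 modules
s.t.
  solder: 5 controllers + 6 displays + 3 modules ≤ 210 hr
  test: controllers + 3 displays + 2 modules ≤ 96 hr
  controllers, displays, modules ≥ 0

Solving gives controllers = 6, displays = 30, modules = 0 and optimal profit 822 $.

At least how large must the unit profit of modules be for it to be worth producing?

Check each constraint at x*: solder 210/210 (tight); test 96/96 (tight).
Dual feasibility on the basic columns requires 5·y_solder + 1·y_test = 17, 6·y_solder + 3·y_test = 24.
Solving: y_solder = 3, y_test = 2.
modules enters the basis when its profit ≥ yᵀa₃ = 3·3 + 2·2 = 13.

13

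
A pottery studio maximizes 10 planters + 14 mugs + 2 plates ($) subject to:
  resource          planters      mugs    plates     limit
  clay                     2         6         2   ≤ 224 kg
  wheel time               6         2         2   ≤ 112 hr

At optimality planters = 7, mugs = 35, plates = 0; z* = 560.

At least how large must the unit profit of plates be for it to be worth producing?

Check each constraint at x*: clay 224/224 (tight); wheel time 112/112 (tight).
From A_Bᵀ y = c: 2·y_clay + 6·y_wheel time = 10; 6·y_clay + 2·y_wheel time = 14.
Solving: y_clay = 2, y_wheel time = 1.
plates enters the basis when its profit ≥ yᵀa₃ = 2·2 + 1·2 = 6.

6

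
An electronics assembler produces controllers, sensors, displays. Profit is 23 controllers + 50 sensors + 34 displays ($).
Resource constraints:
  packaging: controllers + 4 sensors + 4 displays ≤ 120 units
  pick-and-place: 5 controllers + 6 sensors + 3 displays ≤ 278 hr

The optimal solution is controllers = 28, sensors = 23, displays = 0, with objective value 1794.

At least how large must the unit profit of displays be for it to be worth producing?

41

At the optimum: packaging uses 120 of 120 (binding); pick-and-place uses 278 of 278 (binding).
Dual feasibility on the basic columns requires 1·y_packaging + 5·y_pick-and-place = 23, 4·y_packaging + 6·y_pick-and-place = 50.
Solving: y_packaging = 8, y_pick-and-place = 3.
displays enters the basis when its profit ≥ yᵀa₃ = 8·4 + 3·3 = 41.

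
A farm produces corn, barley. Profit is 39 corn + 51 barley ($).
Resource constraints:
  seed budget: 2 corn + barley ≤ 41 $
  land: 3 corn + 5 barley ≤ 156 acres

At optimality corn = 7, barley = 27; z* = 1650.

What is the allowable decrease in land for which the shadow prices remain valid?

94.5

Binding constraints: seed budget, land. The basis is B = [[2,1],[3,5]] with det 7.
Per unit decrease in land, x* moves by d = (0.1429, -0.2857).
The basis stays optimal until barley reaches 0; allowable decrease = 94.5 acres.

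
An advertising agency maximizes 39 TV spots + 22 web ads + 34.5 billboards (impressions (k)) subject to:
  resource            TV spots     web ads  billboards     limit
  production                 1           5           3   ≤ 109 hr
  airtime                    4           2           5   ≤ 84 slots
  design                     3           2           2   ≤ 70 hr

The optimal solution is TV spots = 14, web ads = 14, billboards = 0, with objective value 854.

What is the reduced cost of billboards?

Check each constraint at x*: production 84/109 (slack 25); airtime 84/84 (tight); design 70/70 (tight).
By complementary slackness, y = 0 for the non-binding constraint.
From A_Bᵀ y = c: 4·y_airtime + 3·y_design = 39; 2·y_airtime + 2·y_design = 22.
This yields shadow prices y_airtime = 6, y_design = 5.
Reduced cost of billboards: c₃ − yᵀa₃ = 34.5 − (6·5 + 5·2) = 34.5 − 40 = -5.5.

-5.5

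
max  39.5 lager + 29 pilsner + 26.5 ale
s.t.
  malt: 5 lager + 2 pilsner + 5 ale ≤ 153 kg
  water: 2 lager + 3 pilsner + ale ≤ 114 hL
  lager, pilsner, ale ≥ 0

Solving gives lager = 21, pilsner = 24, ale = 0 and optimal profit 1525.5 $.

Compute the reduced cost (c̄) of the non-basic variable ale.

At the optimum: malt uses 153 of 153 (binding); water uses 114 of 114 (binding).
The binding rows give the dual system: 5·y_malt + 2·y_water = 39.5 and 2·y_malt + 3·y_water = 29.
This yields shadow prices y_malt = 5.5, y_water = 6.
Reduced cost of ale: c₃ − yᵀa₃ = 26.5 − (5.5·5 + 6·1) = 26.5 − 33.5 = -7.

-7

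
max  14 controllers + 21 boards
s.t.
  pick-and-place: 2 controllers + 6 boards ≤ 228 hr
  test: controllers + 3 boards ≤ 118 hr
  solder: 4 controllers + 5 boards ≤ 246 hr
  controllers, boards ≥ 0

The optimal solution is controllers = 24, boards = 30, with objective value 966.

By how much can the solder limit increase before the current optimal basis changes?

210

Binding constraints: pick-and-place, solder. The basis is B = [[2,6],[4,5]] with det -14.
Per unit increase in solder, x* moves by d = (0.4286, -0.1429).
The basis stays optimal until boards reaches 0; allowable increase = 210 hr.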